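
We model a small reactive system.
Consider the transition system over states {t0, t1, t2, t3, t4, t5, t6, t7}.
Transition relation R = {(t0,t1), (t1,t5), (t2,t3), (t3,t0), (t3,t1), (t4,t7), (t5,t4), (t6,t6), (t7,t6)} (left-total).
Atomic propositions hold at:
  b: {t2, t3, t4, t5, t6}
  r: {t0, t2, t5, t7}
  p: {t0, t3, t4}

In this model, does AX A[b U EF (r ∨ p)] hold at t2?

Sat(r ∨ p) = {t0, t2, t3, t4, t5, t7}
EF (r ∨ p): least fixpoint, start Z0 = {t0, t2, t3, t4, t5, t7}, add states with some successor in Z. Z1 = {t0, t1, t2, t3, t4, t5, t7}; fixed.
Sat(EF (r ∨ p)) = {t0, t1, t2, t3, t4, t5, t7}
A[b U EF (r ∨ p)]: least fixpoint, start Z0 = Sat(EF (r ∨ p)) = {t0, t1, t2, t3, t4, t5, t7}, add states in Sat(b) with every successor in Z. Already a fixed point.
Sat(A[b U EF (r ∨ p)]) = {t0, t1, t2, t3, t4, t5, t7}
Sat(AX A[b U EF (r ∨ p)]) = {s : every successor in {t0, t1, t2, t3, t4, t5, t7}} = {t0, t1, t2, t3, t4, t5}
t2 ∈ Sat(AX A[b U EF (r ∨ p)]) = {t0, t1, t2, t3, t4, t5}, so the formula holds at t2.

Yes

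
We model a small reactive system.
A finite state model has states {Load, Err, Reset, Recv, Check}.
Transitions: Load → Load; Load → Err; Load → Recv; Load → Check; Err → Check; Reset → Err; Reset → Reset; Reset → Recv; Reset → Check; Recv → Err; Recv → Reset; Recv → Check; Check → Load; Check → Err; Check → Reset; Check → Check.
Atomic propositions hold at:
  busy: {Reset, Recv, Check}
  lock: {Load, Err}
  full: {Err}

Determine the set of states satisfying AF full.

AF full: least fixpoint, start Z0 = {Err}, add states with every successor in Z. Already a fixed point.
Sat(AF full) = {Err}

{Err}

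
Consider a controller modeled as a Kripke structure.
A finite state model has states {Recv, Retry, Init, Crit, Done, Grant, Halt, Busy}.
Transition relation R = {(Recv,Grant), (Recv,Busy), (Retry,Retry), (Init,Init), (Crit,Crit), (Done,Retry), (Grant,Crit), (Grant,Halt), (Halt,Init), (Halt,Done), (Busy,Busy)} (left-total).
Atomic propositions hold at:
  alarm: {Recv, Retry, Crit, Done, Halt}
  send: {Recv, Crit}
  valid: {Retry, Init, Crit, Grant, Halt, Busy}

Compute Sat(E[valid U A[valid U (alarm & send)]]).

Sat(alarm & send) = {Recv, Crit}
A[valid U (alarm & send)]: least fixpoint, start Z0 = Sat((alarm & send)) = {Recv, Crit}, add states in Sat(valid) with every successor in Z. Already a fixed point.
Sat(A[valid U (alarm & send)]) = {Recv, Crit}
E[valid U A[valid U (alarm & send)]]: least fixpoint, start Z0 = Sat(A[valid U (alarm & send)]) = {Recv, Crit}, add states in Sat(valid) with some successor in Z. Z1 = {Recv, Crit, Grant}; fixed.
Sat(E[valid U A[valid U (alarm & send)]]) = {Recv, Crit, Grant}

{Recv, Crit, Grant}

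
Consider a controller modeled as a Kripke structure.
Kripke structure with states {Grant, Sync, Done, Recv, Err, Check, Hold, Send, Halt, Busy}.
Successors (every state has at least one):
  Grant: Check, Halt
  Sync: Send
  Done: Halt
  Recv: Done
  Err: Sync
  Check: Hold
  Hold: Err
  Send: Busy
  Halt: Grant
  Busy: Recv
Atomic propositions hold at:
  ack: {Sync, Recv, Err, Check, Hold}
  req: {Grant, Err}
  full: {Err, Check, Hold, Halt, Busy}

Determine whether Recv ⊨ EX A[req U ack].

No

A[req U ack]: least fixpoint, start Z0 = Sat(ack) = {Sync, Recv, Err, Check, Hold}, add states in Sat(req) with every successor in Z. Already a fixed point.
Sat(A[req U ack]) = {Sync, Recv, Err, Check, Hold}
Sat(EX A[req U ack]) = {s : some successor in {Sync, Recv, Err, Check, Hold}} = {Grant, Err, Check, Hold, Busy}
Recv ∉ Sat(EX A[req U ack]) = {Grant, Err, Check, Hold, Busy}, so the formula does not hold at Recv.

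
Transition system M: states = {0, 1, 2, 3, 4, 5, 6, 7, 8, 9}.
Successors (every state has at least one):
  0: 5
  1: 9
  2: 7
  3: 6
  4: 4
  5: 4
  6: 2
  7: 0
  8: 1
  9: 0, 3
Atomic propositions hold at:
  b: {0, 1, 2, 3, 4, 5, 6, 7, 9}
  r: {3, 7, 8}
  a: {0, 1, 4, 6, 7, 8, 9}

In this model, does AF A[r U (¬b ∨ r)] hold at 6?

Sat(¬b) = {8}
Sat(¬b ∨ r) = {3, 7, 8}
A[r U (¬b ∨ r)]: least fixpoint, start Z0 = Sat((¬b ∨ r)) = {3, 7, 8}, add states in Sat(r) with every successor in Z. Already a fixed point.
Sat(A[r U (¬b ∨ r)]) = {3, 7, 8}
AF A[r U (¬b ∨ r)]: least fixpoint, start Z0 = {3, 7, 8}, add states with every successor in Z. Z1 = {2, 3, 7, 8}; Z2 = {2, 3, 6, 7, 8}; fixed.
Sat(AF A[r U (¬b ∨ r)]) = {2, 3, 6, 7, 8}
6 ∈ Sat(AF A[r U (¬b ∨ r)]) = {2, 3, 6, 7, 8}, so the formula holds at 6.

Yes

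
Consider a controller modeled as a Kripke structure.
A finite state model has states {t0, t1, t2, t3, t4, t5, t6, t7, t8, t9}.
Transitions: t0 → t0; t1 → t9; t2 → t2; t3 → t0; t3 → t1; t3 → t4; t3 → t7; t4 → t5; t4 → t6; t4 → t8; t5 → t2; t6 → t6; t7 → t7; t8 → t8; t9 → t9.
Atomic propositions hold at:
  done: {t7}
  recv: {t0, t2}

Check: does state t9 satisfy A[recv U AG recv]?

AG recv: greatest fixpoint, start Z0 = {t0, t2}, keep only states in Sat with every successor in Z. Already a fixed point.
Sat(AG recv) = {t0, t2}
A[recv U AG recv]: least fixpoint, start Z0 = Sat(AG recv) = {t0, t2}, add states in Sat(recv) with every successor in Z. Already a fixed point.
Sat(A[recv U AG recv]) = {t0, t2}
t9 ∉ Sat(A[recv U AG recv]) = {t0, t2}, so the formula does not hold at t9.

No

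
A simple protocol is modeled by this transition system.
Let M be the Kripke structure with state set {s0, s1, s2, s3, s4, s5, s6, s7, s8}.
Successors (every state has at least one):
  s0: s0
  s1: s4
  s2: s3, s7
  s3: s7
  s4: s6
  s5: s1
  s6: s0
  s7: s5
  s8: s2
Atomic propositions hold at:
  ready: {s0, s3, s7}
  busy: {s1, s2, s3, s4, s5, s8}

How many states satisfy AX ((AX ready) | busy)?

7

Sat(AX ready) = {s : every successor in {s0, s3, s7}} = {s0, s2, s3, s6}
Sat((AX ready) | busy) = {s0, s1, s2, s3, s4, s5, s6, s8}
Sat(AX ((AX ready) | busy)) = {s : every successor in {s0, s1, s2, s3, s4, s5, s6, s8}} = {s0, s1, s4, s5, s6, s7, s8}
|Sat(AX ((AX ready) | busy))| = |{s0, s1, s4, s5, s6, s7, s8}| = 7.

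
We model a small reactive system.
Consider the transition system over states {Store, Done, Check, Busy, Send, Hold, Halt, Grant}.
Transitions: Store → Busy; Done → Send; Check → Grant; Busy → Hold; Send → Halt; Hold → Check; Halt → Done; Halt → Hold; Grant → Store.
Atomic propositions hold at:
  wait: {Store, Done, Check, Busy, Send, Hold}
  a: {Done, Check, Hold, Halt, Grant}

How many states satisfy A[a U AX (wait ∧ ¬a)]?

Sat(¬a) = {Store, Busy, Send}
Sat(wait ∧ ¬a) = {Store, Busy, Send}
Sat(AX (wait ∧ ¬a)) = {s : every successor in {Store, Busy, Send}} = {Store, Done, Grant}
A[a U AX (wait ∧ ¬a)]: least fixpoint, start Z0 = Sat(AX (wait ∧ ¬a)) = {Store, Done, Grant}, add states in Sat(a) with every successor in Z. Z1 = {Store, Done, Check, Grant}; Z2 = {Store, Done, Check, Hold, Grant}; Z3 = {Store, Done, Check, Hold, Halt, Grant}; fixed.
Sat(A[a U AX (wait ∧ ¬a)]) = {Store, Done, Check, Hold, Halt, Grant}
|Sat(A[a U AX (wait ∧ ¬a)])| = |{Store, Done, Check, Hold, Halt, Grant}| = 6.

6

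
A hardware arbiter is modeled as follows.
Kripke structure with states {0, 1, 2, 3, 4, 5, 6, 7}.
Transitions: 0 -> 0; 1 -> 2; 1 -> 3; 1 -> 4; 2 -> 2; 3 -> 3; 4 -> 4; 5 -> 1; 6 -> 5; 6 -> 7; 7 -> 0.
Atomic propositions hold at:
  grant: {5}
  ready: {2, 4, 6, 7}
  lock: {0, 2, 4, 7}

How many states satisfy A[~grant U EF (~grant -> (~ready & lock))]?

Sat(~grant) = {0, 1, 2, 3, 4, 6, 7}
Sat(~ready) = {0, 1, 3, 5}
Sat(~ready & lock) = {0}
Sat(~grant -> (~ready & lock)) = {0, 5}
EF (~grant -> (~ready & lock)): least fixpoint, start Z0 = {0, 5}, add states with some successor in Z. Z1 = {0, 5, 6, 7}; fixed.
Sat(EF (~grant -> (~ready & lock))) = {0, 5, 6, 7}
A[~grant U EF (~grant -> (~ready & lock))]: least fixpoint, start Z0 = Sat(EF (~grant -> (~ready & lock))) = {0, 5, 6, 7}, add states in Sat(~grant) with every successor in Z. Already a fixed point.
Sat(A[~grant U EF (~grant -> (~ready & lock))]) = {0, 5, 6, 7}
|Sat(A[~grant U EF (~grant -> (~ready & lock))])| = |{0, 5, 6, 7}| = 4.

4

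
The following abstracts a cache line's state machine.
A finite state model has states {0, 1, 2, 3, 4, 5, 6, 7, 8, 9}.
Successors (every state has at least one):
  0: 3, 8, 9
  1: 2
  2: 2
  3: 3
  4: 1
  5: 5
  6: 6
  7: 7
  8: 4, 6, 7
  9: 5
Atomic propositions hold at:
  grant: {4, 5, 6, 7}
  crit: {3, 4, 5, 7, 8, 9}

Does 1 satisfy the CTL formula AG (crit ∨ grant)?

Sat(crit ∨ grant) = {3, 4, 5, 6, 7, 8, 9}
AG (crit ∨ grant): greatest fixpoint, start Z0 = {3, 4, 5, 6, 7, 8, 9}, keep only states in Sat with every successor in Z. Z1 = {3, 5, 6, 7, 8, 9}; Z2 = {3, 5, 6, 7, 9}; fixed.
Sat(AG (crit ∨ grant)) = {3, 5, 6, 7, 9}
1 ∉ Sat(AG (crit ∨ grant)) = {3, 5, 6, 7, 9}, so the formula does not hold at 1.

No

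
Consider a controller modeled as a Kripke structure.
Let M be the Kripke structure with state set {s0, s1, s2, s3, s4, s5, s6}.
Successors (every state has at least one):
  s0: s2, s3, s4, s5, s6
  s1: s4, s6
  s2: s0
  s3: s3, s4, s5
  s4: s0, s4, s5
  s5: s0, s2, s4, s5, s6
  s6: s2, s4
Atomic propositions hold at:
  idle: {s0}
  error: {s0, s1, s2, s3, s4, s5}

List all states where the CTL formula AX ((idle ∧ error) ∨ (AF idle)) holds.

Sat(idle ∧ error) = {s0}
AF idle: least fixpoint, start Z0 = {s0}, add states with every successor in Z. Z1 = {s0, s2}; fixed.
Sat(AF idle) = {s0, s2}
Sat((idle ∧ error) ∨ (AF idle)) = {s0, s2}
Sat(AX ((idle ∧ error) ∨ (AF idle))) = {s : every successor in {s0, s2}} = {s2}

{s2}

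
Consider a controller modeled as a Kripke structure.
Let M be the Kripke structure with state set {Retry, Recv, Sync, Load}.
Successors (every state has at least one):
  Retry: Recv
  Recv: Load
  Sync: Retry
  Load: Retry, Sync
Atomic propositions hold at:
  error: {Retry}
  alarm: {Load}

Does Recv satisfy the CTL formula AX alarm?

Yes

Sat(AX alarm) = {s : every successor in {Load}} = {Recv}
Recv ∈ Sat(AX alarm) = {Recv}, so the formula holds at Recv.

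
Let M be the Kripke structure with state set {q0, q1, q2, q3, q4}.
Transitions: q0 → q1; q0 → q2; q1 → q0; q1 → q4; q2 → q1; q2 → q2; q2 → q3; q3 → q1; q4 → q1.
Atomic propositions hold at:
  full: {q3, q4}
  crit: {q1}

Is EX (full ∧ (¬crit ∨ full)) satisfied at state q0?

Sat(¬crit) = {q0, q2, q3, q4}
Sat(¬crit ∨ full) = {q0, q2, q3, q4}
Sat(full ∧ (¬crit ∨ full)) = {q3, q4}
Sat(EX (full ∧ (¬crit ∨ full))) = {s : some successor in {q3, q4}} = {q1, q2}
q0 ∉ Sat(EX (full ∧ (¬crit ∨ full))) = {q1, q2}, so the formula does not hold at q0.

No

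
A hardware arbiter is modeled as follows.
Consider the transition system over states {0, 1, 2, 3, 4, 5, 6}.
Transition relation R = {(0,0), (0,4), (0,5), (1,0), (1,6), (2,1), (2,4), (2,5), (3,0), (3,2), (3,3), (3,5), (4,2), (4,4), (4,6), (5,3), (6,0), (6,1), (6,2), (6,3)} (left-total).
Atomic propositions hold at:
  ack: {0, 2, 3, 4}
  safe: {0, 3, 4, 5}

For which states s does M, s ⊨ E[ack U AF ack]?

{0, 2, 3, 4, 5}

AF ack: least fixpoint, start Z0 = {0, 2, 3, 4}, add states with every successor in Z. Z1 = {0, 2, 3, 4, 5}; fixed.
Sat(AF ack) = {0, 2, 3, 4, 5}
E[ack U AF ack]: least fixpoint, start Z0 = Sat(AF ack) = {0, 2, 3, 4, 5}, add states in Sat(ack) with some successor in Z. Already a fixed point.
Sat(E[ack U AF ack]) = {0, 2, 3, 4, 5}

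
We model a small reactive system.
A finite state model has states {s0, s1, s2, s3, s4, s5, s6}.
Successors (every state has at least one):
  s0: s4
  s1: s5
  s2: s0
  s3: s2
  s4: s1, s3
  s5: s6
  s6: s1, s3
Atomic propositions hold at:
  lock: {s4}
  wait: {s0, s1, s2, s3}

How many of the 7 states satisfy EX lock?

Sat(EX lock) = {s : some successor in {s4}} = {s0}
|Sat(EX lock)| = |{s0}| = 1.

1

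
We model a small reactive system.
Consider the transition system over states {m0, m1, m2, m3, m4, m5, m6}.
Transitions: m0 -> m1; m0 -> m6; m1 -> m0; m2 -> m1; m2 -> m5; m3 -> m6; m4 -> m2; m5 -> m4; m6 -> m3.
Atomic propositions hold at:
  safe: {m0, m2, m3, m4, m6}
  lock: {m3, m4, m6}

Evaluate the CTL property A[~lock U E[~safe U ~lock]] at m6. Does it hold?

No

Sat(~lock) = {m0, m1, m2, m5}
Sat(~safe) = {m1, m5}
E[~safe U ~lock]: least fixpoint, start Z0 = Sat(~lock) = {m0, m1, m2, m5}, add states in Sat(~safe) with some successor in Z. Already a fixed point.
Sat(E[~safe U ~lock]) = {m0, m1, m2, m5}
A[~lock U E[~safe U ~lock]]: least fixpoint, start Z0 = Sat(E[~safe U ~lock]) = {m0, m1, m2, m5}, add states in Sat(~lock) with every successor in Z. Already a fixed point.
Sat(A[~lock U E[~safe U ~lock]]) = {m0, m1, m2, m5}
m6 ∉ Sat(A[~lock U E[~safe U ~lock]]) = {m0, m1, m2, m5}, so the formula does not hold at m6.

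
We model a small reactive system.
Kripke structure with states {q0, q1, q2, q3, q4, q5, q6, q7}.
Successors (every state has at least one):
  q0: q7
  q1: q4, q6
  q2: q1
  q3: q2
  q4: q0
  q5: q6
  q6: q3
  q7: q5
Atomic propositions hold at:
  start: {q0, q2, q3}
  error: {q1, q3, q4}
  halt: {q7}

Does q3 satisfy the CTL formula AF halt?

AF halt: least fixpoint, start Z0 = {q7}, add states with every successor in Z. Z1 = {q0, q7}; Z2 = {q0, q4, q7}; fixed.
Sat(AF halt) = {q0, q4, q7}
q3 ∉ Sat(AF halt) = {q0, q4, q7}, so the formula does not hold at q3.

No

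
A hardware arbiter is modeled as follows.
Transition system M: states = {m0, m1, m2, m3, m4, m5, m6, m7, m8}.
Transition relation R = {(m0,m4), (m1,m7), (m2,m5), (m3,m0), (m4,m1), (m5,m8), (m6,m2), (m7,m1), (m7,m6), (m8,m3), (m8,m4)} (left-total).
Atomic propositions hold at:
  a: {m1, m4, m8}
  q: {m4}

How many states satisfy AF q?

7

AF q: least fixpoint, start Z0 = {m4}, add states with every successor in Z. Z1 = {m0, m4}; Z2 = {m0, m3, m4}; Z3 = {m0, m3, m4, m8}; Z4 = {m0, m3, m4, m5, m8}; Z5 = {m0, m2, m3, m4, m5, m8}; Z6 = {m0, m2, m3, m4, m5, m6, m8}; fixed.
Sat(AF q) = {m0, m2, m3, m4, m5, m6, m8}
|Sat(AF q)| = |{m0, m2, m3, m4, m5, m6, m8}| = 7.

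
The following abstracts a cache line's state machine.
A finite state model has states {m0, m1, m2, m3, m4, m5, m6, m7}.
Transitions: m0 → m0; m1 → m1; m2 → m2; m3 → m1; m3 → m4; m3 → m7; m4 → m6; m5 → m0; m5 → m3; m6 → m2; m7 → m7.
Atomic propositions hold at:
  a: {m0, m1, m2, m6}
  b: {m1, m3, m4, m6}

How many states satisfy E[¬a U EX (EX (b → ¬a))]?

7

Sat(¬a) = {m3, m4, m5, m7}
Sat(b → ¬a) = {m0, m2, m3, m4, m5, m7}
Sat(EX (b → ¬a)) = {s : some successor in {m0, m2, m3, m4, m5, m7}} = {m0, m2, m3, m5, m6, m7}
Sat(EX (EX (b → ¬a))) = {s : some successor in {m0, m2, m3, m5, m6, m7}} = {m0, m2, m3, m4, m5, m6, m7}
E[¬a U EX (EX (b → ¬a))]: least fixpoint, start Z0 = Sat(EX (EX (b → ¬a))) = {m0, m2, m3, m4, m5, m6, m7}, add states in Sat(¬a) with some successor in Z. Already a fixed point.
Sat(E[¬a U EX (EX (b → ¬a))]) = {m0, m2, m3, m4, m5, m6, m7}
|Sat(E[¬a U EX (EX (b → ¬a))])| = |{m0, m2, m3, m4, m5, m6, m7}| = 7.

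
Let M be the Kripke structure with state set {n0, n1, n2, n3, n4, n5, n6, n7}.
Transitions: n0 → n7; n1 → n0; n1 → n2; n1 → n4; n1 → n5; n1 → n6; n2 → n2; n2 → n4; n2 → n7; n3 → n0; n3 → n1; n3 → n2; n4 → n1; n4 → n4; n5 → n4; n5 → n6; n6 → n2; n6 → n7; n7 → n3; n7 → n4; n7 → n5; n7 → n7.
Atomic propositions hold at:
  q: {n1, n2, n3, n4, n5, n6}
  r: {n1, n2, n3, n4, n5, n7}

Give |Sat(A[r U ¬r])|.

2

Sat(¬r) = {n0, n6}
A[r U ¬r]: least fixpoint, start Z0 = Sat(¬r) = {n0, n6}, add states in Sat(r) with every successor in Z. Already a fixed point.
Sat(A[r U ¬r]) = {n0, n6}
|Sat(A[r U ¬r])| = |{n0, n6}| = 2.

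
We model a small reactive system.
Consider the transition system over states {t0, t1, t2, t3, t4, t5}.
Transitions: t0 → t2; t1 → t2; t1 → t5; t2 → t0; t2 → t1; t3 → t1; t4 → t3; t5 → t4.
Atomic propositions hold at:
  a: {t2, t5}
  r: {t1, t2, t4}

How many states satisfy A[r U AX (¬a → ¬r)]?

4

Sat(¬a) = {t0, t1, t3, t4}
Sat(¬r) = {t0, t3, t5}
Sat(¬a → ¬r) = {t0, t2, t3, t5}
Sat(AX (¬a → ¬r)) = {s : every successor in {t0, t2, t3, t5}} = {t0, t1, t4}
A[r U AX (¬a → ¬r)]: least fixpoint, start Z0 = Sat(AX (¬a → ¬r)) = {t0, t1, t4}, add states in Sat(r) with every successor in Z. Z1 = {t0, t1, t2, t4}; fixed.
Sat(A[r U AX (¬a → ¬r)]) = {t0, t1, t2, t4}
|Sat(A[r U AX (¬a → ¬r)])| = |{t0, t1, t2, t4}| = 4.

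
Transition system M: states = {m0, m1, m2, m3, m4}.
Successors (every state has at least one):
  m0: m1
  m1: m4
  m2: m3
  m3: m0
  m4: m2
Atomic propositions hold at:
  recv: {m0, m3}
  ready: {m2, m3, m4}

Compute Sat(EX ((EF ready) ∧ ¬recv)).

{m0, m1, m4}

EF ready: least fixpoint, start Z0 = {m2, m3, m4}, add states with some successor in Z. Z1 = {m1, m2, m3, m4}; Z2 = {m0, m1, m2, m3, m4}; fixed.
Sat(EF ready) = {m0, m1, m2, m3, m4}
Sat(¬recv) = {m1, m2, m4}
Sat((EF ready) ∧ ¬recv) = {m1, m2, m4}
Sat(EX ((EF ready) ∧ ¬recv)) = {s : some successor in {m1, m2, m4}} = {m0, m1, m4}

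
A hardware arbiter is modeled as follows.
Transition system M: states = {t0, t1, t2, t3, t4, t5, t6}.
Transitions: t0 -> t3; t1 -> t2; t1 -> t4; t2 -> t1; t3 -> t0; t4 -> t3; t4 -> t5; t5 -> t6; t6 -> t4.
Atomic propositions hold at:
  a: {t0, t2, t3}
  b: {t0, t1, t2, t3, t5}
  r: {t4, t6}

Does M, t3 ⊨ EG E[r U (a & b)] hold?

Sat(a & b) = {t0, t2, t3}
E[r U (a & b)]: least fixpoint, start Z0 = Sat((a & b)) = {t0, t2, t3}, add states in Sat(r) with some successor in Z. Z1 = {t0, t2, t3, t4}; Z2 = {t0, t2, t3, t4, t6}; fixed.
Sat(E[r U (a & b)]) = {t0, t2, t3, t4, t6}
EG E[r U (a & b)]: greatest fixpoint, start Z0 = {t0, t2, t3, t4, t6}, keep only states in Sat with some successor in Z. Z1 = {t0, t3, t4, t6}; fixed.
Sat(EG E[r U (a & b)]) = {t0, t3, t4, t6}
t3 ∈ Sat(EG E[r U (a & b)]) = {t0, t3, t4, t6}, so the formula holds at t3.

Yes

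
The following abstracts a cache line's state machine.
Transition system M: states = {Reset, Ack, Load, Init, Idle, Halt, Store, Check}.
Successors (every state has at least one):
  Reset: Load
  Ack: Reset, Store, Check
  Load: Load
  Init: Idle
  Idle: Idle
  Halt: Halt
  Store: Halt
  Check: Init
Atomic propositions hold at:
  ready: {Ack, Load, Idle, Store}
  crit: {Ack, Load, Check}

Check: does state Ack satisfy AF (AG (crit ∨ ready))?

Sat(crit ∨ ready) = {Ack, Load, Idle, Store, Check}
AG (crit ∨ ready): greatest fixpoint, start Z0 = {Ack, Load, Idle, Store, Check}, keep only states in Sat with every successor in Z. Z1 = {Load, Idle}; fixed.
Sat(AG (crit ∨ ready)) = {Load, Idle}
AF (AG (crit ∨ ready)): least fixpoint, start Z0 = {Load, Idle}, add states with every successor in Z. Z1 = {Reset, Load, Init, Idle}; Z2 = {Reset, Load, Init, Idle, Check}; fixed.
Sat(AF (AG (crit ∨ ready))) = {Reset, Load, Init, Idle, Check}
Ack ∉ Sat(AF (AG (crit ∨ ready))) = {Reset, Load, Init, Idle, Check}, so the formula does not hold at Ack.

No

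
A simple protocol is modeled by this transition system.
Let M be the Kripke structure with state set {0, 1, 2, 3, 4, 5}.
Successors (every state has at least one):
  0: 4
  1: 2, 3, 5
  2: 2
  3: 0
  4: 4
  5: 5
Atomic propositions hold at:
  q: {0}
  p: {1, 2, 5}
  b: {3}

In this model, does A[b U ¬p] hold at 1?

No

Sat(¬p) = {0, 3, 4}
A[b U ¬p]: least fixpoint, start Z0 = Sat(¬p) = {0, 3, 4}, add states in Sat(b) with every successor in Z. Already a fixed point.
Sat(A[b U ¬p]) = {0, 3, 4}
1 ∉ Sat(A[b U ¬p]) = {0, 3, 4}, so the formula does not hold at 1.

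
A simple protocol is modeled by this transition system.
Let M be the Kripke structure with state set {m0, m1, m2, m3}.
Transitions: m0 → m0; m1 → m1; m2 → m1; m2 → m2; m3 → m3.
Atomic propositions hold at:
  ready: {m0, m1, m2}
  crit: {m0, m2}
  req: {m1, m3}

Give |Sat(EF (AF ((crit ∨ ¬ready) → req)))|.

3

Sat(¬ready) = {m3}
Sat(crit ∨ ¬ready) = {m0, m2, m3}
Sat((crit ∨ ¬ready) → req) = {m1, m3}
AF ((crit ∨ ¬ready) → req): least fixpoint, start Z0 = {m1, m3}, add states with every successor in Z. Already a fixed point.
Sat(AF ((crit ∨ ¬ready) → req)) = {m1, m3}
EF (AF ((crit ∨ ¬ready) → req)): least fixpoint, start Z0 = {m1, m3}, add states with some successor in Z. Z1 = {m1, m2, m3}; fixed.
Sat(EF (AF ((crit ∨ ¬ready) → req))) = {m1, m2, m3}
|Sat(EF (AF ((crit ∨ ¬ready) → req)))| = |{m1, m2, m3}| = 3.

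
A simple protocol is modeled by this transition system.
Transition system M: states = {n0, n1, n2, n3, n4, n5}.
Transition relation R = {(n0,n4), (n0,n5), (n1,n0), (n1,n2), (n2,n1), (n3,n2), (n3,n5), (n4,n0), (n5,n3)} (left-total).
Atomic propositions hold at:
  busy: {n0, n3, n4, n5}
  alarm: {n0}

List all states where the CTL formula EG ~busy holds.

{n1, n2}

Sat(~busy) = {n1, n2}
EG ~busy: greatest fixpoint, start Z0 = {n1, n2}, keep only states in Sat with some successor in Z. Already a fixed point.
Sat(EG ~busy) = {n1, n2}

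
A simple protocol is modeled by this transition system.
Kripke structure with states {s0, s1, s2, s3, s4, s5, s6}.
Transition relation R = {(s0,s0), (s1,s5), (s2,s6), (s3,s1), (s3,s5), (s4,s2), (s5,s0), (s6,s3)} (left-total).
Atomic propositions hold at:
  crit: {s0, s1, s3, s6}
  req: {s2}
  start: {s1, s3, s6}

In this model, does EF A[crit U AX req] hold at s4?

Yes

Sat(AX req) = {s : every successor in {s2}} = {s4}
A[crit U AX req]: least fixpoint, start Z0 = Sat(AX req) = {s4}, add states in Sat(crit) with every successor in Z. Already a fixed point.
Sat(A[crit U AX req]) = {s4}
EF A[crit U AX req]: least fixpoint, start Z0 = {s4}, add states with some successor in Z. Already a fixed point.
Sat(EF A[crit U AX req]) = {s4}
s4 ∈ Sat(EF A[crit U AX req]) = {s4}, so the formula holds at s4.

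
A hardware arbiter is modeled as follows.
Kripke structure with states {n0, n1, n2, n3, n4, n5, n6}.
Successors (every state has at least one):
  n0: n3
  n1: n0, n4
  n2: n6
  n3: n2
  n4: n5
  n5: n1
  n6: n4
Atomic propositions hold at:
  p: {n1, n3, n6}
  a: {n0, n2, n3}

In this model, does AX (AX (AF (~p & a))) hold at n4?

Sat(~p) = {n0, n2, n4, n5}
Sat(~p & a) = {n0, n2}
AF (~p & a): least fixpoint, start Z0 = {n0, n2}, add states with every successor in Z. Z1 = {n0, n2, n3}; fixed.
Sat(AF (~p & a)) = {n0, n2, n3}
Sat(AX (AF (~p & a))) = {s : every successor in {n0, n2, n3}} = {n0, n3}
Sat(AX (AX (AF (~p & a)))) = {s : every successor in {n0, n3}} = {n0}
n4 ∉ Sat(AX (AX (AF (~p & a)))) = {n0}, so the formula does not hold at n4.

No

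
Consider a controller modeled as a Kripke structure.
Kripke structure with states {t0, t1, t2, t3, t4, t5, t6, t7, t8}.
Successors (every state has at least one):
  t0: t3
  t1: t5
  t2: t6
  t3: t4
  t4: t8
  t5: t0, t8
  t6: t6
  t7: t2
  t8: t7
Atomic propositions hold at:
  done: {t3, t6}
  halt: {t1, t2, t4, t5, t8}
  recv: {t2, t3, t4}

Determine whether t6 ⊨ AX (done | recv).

Sat(done | recv) = {t2, t3, t4, t6}
Sat(AX (done | recv)) = {s : every successor in {t2, t3, t4, t6}} = {t0, t2, t3, t6, t7}
t6 ∈ Sat(AX (done | recv)) = {t0, t2, t3, t6, t7}, so the formula holds at t6.

Yes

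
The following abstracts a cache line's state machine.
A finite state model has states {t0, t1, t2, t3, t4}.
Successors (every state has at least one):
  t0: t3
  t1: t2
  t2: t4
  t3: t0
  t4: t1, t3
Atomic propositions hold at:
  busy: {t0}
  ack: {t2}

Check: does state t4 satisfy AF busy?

No

AF busy: least fixpoint, start Z0 = {t0}, add states with every successor in Z. Z1 = {t0, t3}; fixed.
Sat(AF busy) = {t0, t3}
t4 ∉ Sat(AF busy) = {t0, t3}, so the formula does not hold at t4.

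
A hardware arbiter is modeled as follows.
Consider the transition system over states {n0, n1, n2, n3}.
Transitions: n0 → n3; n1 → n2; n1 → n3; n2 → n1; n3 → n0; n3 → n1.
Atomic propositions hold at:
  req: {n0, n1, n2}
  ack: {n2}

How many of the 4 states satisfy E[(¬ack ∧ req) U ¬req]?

3

Sat(¬ack) = {n0, n1, n3}
Sat(¬ack ∧ req) = {n0, n1}
Sat(¬req) = {n3}
E[(¬ack ∧ req) U ¬req]: least fixpoint, start Z0 = Sat(¬req) = {n3}, add states in Sat(¬ack ∧ req) with some successor in Z. Z1 = {n0, n1, n3}; fixed.
Sat(E[(¬ack ∧ req) U ¬req]) = {n0, n1, n3}
|Sat(E[(¬ack ∧ req) U ¬req])| = |{n0, n1, n3}| = 3.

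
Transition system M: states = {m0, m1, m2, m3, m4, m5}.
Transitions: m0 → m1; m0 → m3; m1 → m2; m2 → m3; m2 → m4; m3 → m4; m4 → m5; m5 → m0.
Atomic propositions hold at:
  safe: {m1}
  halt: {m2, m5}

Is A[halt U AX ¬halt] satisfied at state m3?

Yes

Sat(¬halt) = {m0, m1, m3, m4}
Sat(AX ¬halt) = {s : every successor in {m0, m1, m3, m4}} = {m0, m2, m3, m5}
A[halt U AX ¬halt]: least fixpoint, start Z0 = Sat(AX ¬halt) = {m0, m2, m3, m5}, add states in Sat(halt) with every successor in Z. Already a fixed point.
Sat(A[halt U AX ¬halt]) = {m0, m2, m3, m5}
m3 ∈ Sat(A[halt U AX ¬halt]) = {m0, m2, m3, m5}, so the formula holds at m3.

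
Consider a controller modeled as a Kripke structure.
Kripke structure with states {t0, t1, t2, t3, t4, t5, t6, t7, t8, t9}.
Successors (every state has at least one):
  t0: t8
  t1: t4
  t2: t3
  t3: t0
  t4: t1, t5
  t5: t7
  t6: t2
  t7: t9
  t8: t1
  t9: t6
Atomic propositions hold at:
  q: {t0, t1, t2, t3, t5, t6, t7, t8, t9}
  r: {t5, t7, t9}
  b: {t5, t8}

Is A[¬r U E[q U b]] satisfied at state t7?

Sat(¬r) = {t0, t1, t2, t3, t4, t6, t8}
E[q U b]: least fixpoint, start Z0 = Sat(b) = {t5, t8}, add states in Sat(q) with some successor in Z. Z1 = {t0, t5, t8}; Z2 = {t0, t3, t5, t8}; Z3 = {t0, t2, t3, t5, t8}; Z4 = {t0, t2, t3, t5, t6, t8}; Z5 = {t0, t2, t3, t5, t6, t8, t9}; Z6 = {t0, t2, t3, t5, t6, t7, t8, t9}; fixed.
Sat(E[q U b]) = {t0, t2, t3, t5, t6, t7, t8, t9}
A[¬r U E[q U b]]: least fixpoint, start Z0 = Sat(E[q U b]) = {t0, t2, t3, t5, t6, t7, t8, t9}, add states in Sat(¬r) with every successor in Z. Already a fixed point.
Sat(A[¬r U E[q U b]]) = {t0, t2, t3, t5, t6, t7, t8, t9}
t7 ∈ Sat(A[¬r U E[q U b]]) = {t0, t2, t3, t5, t6, t7, t8, t9}, so the formula holds at t7.

Yes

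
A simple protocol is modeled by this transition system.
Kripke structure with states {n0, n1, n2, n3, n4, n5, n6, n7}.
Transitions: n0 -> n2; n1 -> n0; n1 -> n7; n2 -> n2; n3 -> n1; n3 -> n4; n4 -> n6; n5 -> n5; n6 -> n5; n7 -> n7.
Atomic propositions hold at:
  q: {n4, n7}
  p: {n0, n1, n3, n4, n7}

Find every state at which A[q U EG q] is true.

{n7}

EG q: greatest fixpoint, start Z0 = {n4, n7}, keep only states in Sat with some successor in Z. Z1 = {n7}; fixed.
Sat(EG q) = {n7}
A[q U EG q]: least fixpoint, start Z0 = Sat(EG q) = {n7}, add states in Sat(q) with every successor in Z. Already a fixed point.
Sat(A[q U EG q]) = {n7}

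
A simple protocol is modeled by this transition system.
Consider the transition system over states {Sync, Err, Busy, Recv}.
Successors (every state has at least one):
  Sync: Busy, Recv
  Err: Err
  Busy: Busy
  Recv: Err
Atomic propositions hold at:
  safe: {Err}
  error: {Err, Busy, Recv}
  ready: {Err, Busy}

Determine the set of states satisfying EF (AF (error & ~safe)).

{Sync, Busy, Recv}

Sat(~safe) = {Sync, Busy, Recv}
Sat(error & ~safe) = {Busy, Recv}
AF (error & ~safe): least fixpoint, start Z0 = {Busy, Recv}, add states with every successor in Z. Z1 = {Sync, Busy, Recv}; fixed.
Sat(AF (error & ~safe)) = {Sync, Busy, Recv}
EF (AF (error & ~safe)): least fixpoint, start Z0 = {Sync, Busy, Recv}, add states with some successor in Z. Already a fixed point.
Sat(EF (AF (error & ~safe))) = {Sync, Busy, Recv}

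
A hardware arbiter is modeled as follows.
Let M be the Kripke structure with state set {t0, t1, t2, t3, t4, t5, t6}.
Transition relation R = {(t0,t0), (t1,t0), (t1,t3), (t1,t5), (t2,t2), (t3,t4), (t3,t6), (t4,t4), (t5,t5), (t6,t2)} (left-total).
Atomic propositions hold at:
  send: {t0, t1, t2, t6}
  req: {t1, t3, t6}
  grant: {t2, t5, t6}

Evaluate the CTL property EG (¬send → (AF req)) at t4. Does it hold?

Sat(¬send) = {t3, t4, t5}
AF req: least fixpoint, start Z0 = {t1, t3, t6}, add states with every successor in Z. Already a fixed point.
Sat(AF req) = {t1, t3, t6}
Sat(¬send → (AF req)) = {t0, t1, t2, t3, t6}
EG (¬send → (AF req)): greatest fixpoint, start Z0 = {t0, t1, t2, t3, t6}, keep only states in Sat with some successor in Z. Already a fixed point.
Sat(EG (¬send → (AF req))) = {t0, t1, t2, t3, t6}
t4 ∉ Sat(EG (¬send → (AF req))) = {t0, t1, t2, t3, t6}, so the formula does not hold at t4.

No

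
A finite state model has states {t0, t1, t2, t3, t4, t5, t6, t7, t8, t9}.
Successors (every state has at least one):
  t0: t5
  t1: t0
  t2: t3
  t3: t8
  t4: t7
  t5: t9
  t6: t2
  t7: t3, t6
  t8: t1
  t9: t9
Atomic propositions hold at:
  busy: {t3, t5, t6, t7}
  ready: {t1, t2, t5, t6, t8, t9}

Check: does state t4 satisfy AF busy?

Yes

AF busy: least fixpoint, start Z0 = {t3, t5, t6, t7}, add states with every successor in Z. Z1 = {t0, t2, t3, t4, t5, t6, t7}; Z2 = {t0, t1, t2, t3, t4, t5, t6, t7}; Z3 = {t0, t1, t2, t3, t4, t5, t6, t7, t8}; fixed.
Sat(AF busy) = {t0, t1, t2, t3, t4, t5, t6, t7, t8}
t4 ∈ Sat(AF busy) = {t0, t1, t2, t3, t4, t5, t6, t7, t8}, so the formula holds at t4.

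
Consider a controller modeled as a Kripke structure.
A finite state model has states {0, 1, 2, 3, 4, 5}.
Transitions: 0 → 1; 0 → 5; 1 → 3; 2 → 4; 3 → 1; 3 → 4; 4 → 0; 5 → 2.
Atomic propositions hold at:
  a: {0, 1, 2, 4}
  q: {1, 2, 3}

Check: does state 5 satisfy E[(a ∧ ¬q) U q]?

Sat(¬q) = {0, 4, 5}
Sat(a ∧ ¬q) = {0, 4}
E[(a ∧ ¬q) U q]: least fixpoint, start Z0 = Sat(q) = {1, 2, 3}, add states in Sat(a ∧ ¬q) with some successor in Z. Z1 = {0, 1, 2, 3}; Z2 = {0, 1, 2, 3, 4}; fixed.
Sat(E[(a ∧ ¬q) U q]) = {0, 1, 2, 3, 4}
5 ∉ Sat(E[(a ∧ ¬q) U q]) = {0, 1, 2, 3, 4}, so the formula does not hold at 5.

No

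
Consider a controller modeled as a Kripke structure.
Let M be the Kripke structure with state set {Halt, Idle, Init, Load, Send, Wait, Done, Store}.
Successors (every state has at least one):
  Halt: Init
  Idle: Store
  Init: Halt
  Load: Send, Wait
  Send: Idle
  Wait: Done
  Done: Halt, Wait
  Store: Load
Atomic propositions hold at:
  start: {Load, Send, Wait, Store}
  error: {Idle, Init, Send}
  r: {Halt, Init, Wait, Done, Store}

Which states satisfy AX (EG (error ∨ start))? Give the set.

{Idle, Send, Store}

Sat(error ∨ start) = {Idle, Init, Load, Send, Wait, Store}
EG (error ∨ start): greatest fixpoint, start Z0 = {Idle, Init, Load, Send, Wait, Store}, keep only states in Sat with some successor in Z. Z1 = {Idle, Load, Send, Store}; fixed.
Sat(EG (error ∨ start)) = {Idle, Load, Send, Store}
Sat(AX (EG (error ∨ start))) = {s : every successor in {Idle, Load, Send, Store}} = {Idle, Send, Store}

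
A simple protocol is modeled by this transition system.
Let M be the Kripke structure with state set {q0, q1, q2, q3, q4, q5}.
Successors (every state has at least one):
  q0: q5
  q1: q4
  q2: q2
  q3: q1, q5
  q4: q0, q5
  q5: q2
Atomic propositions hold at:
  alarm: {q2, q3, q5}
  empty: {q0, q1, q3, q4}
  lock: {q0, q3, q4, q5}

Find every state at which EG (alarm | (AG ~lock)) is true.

{q2, q3, q5}

Sat(~lock) = {q1, q2}
AG ~lock: greatest fixpoint, start Z0 = {q1, q2}, keep only states in Sat with every successor in Z. Z1 = {q2}; fixed.
Sat(AG ~lock) = {q2}
Sat(alarm | (AG ~lock)) = {q2, q3, q5}
EG (alarm | (AG ~lock)): greatest fixpoint, start Z0 = {q2, q3, q5}, keep only states in Sat with some successor in Z. Already a fixed point.
Sat(EG (alarm | (AG ~lock))) = {q2, q3, q5}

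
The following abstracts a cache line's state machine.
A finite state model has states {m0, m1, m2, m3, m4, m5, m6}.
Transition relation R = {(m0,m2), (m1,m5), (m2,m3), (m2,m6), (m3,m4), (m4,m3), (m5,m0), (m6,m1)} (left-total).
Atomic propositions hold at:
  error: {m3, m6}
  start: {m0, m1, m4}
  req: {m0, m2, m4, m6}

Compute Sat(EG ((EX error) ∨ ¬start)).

{m2, m3, m4}

Sat(EX error) = {s : some successor in {m3, m6}} = {m2, m4}
Sat(¬start) = {m2, m3, m5, m6}
Sat((EX error) ∨ ¬start) = {m2, m3, m4, m5, m6}
EG ((EX error) ∨ ¬start): greatest fixpoint, start Z0 = {m2, m3, m4, m5, m6}, keep only states in Sat with some successor in Z. Z1 = {m2, m3, m4}; fixed.
Sat(EG ((EX error) ∨ ¬start)) = {m2, m3, m4}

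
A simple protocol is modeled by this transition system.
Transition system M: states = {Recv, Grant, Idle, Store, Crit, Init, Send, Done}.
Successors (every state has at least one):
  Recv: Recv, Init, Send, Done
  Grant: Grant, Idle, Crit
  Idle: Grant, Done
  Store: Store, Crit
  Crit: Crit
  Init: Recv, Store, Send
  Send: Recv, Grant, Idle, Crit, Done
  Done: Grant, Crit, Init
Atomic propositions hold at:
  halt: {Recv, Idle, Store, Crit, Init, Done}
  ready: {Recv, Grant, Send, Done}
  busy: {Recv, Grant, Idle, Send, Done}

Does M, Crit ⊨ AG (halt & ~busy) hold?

Yes

Sat(~busy) = {Store, Crit, Init}
Sat(halt & ~busy) = {Store, Crit, Init}
AG (halt & ~busy): greatest fixpoint, start Z0 = {Store, Crit, Init}, keep only states in Sat with every successor in Z. Z1 = {Store, Crit}; fixed.
Sat(AG (halt & ~busy)) = {Store, Crit}
Crit ∈ Sat(AG (halt & ~busy)) = {Store, Crit}, so the formula holds at Crit.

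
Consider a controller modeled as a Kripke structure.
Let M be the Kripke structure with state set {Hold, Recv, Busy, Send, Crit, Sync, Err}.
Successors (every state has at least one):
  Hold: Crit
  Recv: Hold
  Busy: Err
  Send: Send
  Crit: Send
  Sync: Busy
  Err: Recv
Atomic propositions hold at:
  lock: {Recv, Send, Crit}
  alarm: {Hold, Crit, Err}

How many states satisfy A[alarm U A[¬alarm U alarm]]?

6

Sat(¬alarm) = {Recv, Busy, Send, Sync}
A[¬alarm U alarm]: least fixpoint, start Z0 = Sat(alarm) = {Hold, Crit, Err}, add states in Sat(¬alarm) with every successor in Z. Z1 = {Hold, Recv, Busy, Crit, Err}; Z2 = {Hold, Recv, Busy, Crit, Sync, Err}; fixed.
Sat(A[¬alarm U alarm]) = {Hold, Recv, Busy, Crit, Sync, Err}
A[alarm U A[¬alarm U alarm]]: least fixpoint, start Z0 = Sat(A[¬alarm U alarm]) = {Hold, Recv, Busy, Crit, Sync, Err}, add states in Sat(alarm) with every successor in Z. Already a fixed point.
Sat(A[alarm U A[¬alarm U alarm]]) = {Hold, Recv, Busy, Crit, Sync, Err}
|Sat(A[alarm U A[¬alarm U alarm]])| = |{Hold, Recv, Busy, Crit, Sync, Err}| = 6.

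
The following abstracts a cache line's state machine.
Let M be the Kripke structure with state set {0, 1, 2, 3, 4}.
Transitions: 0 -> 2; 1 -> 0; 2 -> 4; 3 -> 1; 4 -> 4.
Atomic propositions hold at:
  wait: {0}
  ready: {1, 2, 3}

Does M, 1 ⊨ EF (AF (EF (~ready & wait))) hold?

Yes

Sat(~ready) = {0, 4}
Sat(~ready & wait) = {0}
EF (~ready & wait): least fixpoint, start Z0 = {0}, add states with some successor in Z. Z1 = {0, 1}; Z2 = {0, 1, 3}; fixed.
Sat(EF (~ready & wait)) = {0, 1, 3}
AF (EF (~ready & wait)): least fixpoint, start Z0 = {0, 1, 3}, add states with every successor in Z. Already a fixed point.
Sat(AF (EF (~ready & wait))) = {0, 1, 3}
EF (AF (EF (~ready & wait))): least fixpoint, start Z0 = {0, 1, 3}, add states with some successor in Z. Already a fixed point.
Sat(EF (AF (EF (~ready & wait)))) = {0, 1, 3}
1 ∈ Sat(EF (AF (EF (~ready & wait)))) = {0, 1, 3}, so the formula holds at 1.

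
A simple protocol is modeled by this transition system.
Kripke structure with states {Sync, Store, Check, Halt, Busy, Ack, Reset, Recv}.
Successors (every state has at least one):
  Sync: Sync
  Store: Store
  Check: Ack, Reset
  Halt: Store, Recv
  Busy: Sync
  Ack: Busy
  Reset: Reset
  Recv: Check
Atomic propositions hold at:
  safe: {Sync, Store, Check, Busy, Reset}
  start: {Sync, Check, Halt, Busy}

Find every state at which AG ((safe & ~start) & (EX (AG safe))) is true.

Sat(~start) = {Store, Ack, Reset, Recv}
Sat(safe & ~start) = {Store, Reset}
AG safe: greatest fixpoint, start Z0 = {Sync, Store, Check, Busy, Reset}, keep only states in Sat with every successor in Z. Z1 = {Sync, Store, Busy, Reset}; fixed.
Sat(AG safe) = {Sync, Store, Busy, Reset}
Sat(EX (AG safe)) = {s : some successor in {Sync, Store, Busy, Reset}} = {Sync, Store, Check, Halt, Busy, Ack, Reset}
Sat((safe & ~start) & (EX (AG safe))) = {Store, Reset}
AG ((safe & ~start) & (EX (AG safe))): greatest fixpoint, start Z0 = {Store, Reset}, keep only states in Sat with every successor in Z. Already a fixed point.
Sat(AG ((safe & ~start) & (EX (AG safe)))) = {Store, Reset}

{Store, Reset}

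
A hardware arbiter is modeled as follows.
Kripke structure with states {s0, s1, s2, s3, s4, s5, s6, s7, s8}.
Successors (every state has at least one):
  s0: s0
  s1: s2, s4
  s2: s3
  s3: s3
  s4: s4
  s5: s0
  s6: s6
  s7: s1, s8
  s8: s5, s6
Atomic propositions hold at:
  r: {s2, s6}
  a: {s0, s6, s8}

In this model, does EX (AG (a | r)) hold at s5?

Yes

Sat(a | r) = {s0, s2, s6, s8}
AG (a | r): greatest fixpoint, start Z0 = {s0, s2, s6, s8}, keep only states in Sat with every successor in Z. Z1 = {s0, s6}; fixed.
Sat(AG (a | r)) = {s0, s6}
Sat(EX (AG (a | r))) = {s : some successor in {s0, s6}} = {s0, s5, s6, s8}
s5 ∈ Sat(EX (AG (a | r))) = {s0, s5, s6, s8}, so the formula holds at s5.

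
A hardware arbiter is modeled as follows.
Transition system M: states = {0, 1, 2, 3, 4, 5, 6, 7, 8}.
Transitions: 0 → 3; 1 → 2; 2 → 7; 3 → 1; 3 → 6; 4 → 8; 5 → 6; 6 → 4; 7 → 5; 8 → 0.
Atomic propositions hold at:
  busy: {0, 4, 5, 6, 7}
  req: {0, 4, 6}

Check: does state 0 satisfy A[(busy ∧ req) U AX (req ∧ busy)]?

No

Sat(busy ∧ req) = {0, 4, 6}
Sat(req ∧ busy) = {0, 4, 6}
Sat(AX (req ∧ busy)) = {s : every successor in {0, 4, 6}} = {5, 6, 8}
A[(busy ∧ req) U AX (req ∧ busy)]: least fixpoint, start Z0 = Sat(AX (req ∧ busy)) = {5, 6, 8}, add states in Sat(busy ∧ req) with every successor in Z. Z1 = {4, 5, 6, 8}; fixed.
Sat(A[(busy ∧ req) U AX (req ∧ busy)]) = {4, 5, 6, 8}
0 ∉ Sat(A[(busy ∧ req) U AX (req ∧ busy)]) = {4, 5, 6, 8}, so the formula does not hold at 0.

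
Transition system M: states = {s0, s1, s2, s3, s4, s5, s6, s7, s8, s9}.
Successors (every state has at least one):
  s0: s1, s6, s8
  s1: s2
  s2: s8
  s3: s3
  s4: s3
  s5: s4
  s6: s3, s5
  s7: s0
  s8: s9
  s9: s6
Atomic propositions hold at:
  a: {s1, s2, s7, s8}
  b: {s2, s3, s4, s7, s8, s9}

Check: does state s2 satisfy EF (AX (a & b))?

Yes

Sat(a & b) = {s2, s7, s8}
Sat(AX (a & b)) = {s : every successor in {s2, s7, s8}} = {s1, s2}
EF (AX (a & b)): least fixpoint, start Z0 = {s1, s2}, add states with some successor in Z. Z1 = {s0, s1, s2}; Z2 = {s0, s1, s2, s7}; fixed.
Sat(EF (AX (a & b))) = {s0, s1, s2, s7}
s2 ∈ Sat(EF (AX (a & b))) = {s0, s1, s2, s7}, so the formula holds at s2.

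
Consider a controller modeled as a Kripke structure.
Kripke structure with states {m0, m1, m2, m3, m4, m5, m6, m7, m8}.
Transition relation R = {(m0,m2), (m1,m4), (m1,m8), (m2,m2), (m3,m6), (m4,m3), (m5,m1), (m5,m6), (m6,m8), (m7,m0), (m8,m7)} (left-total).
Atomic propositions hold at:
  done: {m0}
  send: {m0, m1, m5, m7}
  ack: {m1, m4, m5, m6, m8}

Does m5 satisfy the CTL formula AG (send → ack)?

Sat(send → ack) = {m1, m2, m3, m4, m5, m6, m8}
AG (send → ack): greatest fixpoint, start Z0 = {m1, m2, m3, m4, m5, m6, m8}, keep only states in Sat with every successor in Z. Z1 = {m1, m2, m3, m4, m5, m6}; Z2 = {m2, m3, m4, m5}; Z3 = {m2, m4}; Z4 = {m2}; fixed.
Sat(AG (send → ack)) = {m2}
m5 ∉ Sat(AG (send → ack)) = {m2}, so the formula does not hold at m5.

No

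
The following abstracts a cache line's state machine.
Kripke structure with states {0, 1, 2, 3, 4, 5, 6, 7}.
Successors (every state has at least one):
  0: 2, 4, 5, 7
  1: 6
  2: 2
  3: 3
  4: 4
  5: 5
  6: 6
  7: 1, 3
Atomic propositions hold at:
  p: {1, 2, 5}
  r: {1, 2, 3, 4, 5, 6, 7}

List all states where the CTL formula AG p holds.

AG p: greatest fixpoint, start Z0 = {1, 2, 5}, keep only states in Sat with every successor in Z. Z1 = {2, 5}; fixed.
Sat(AG p) = {2, 5}

{2, 5}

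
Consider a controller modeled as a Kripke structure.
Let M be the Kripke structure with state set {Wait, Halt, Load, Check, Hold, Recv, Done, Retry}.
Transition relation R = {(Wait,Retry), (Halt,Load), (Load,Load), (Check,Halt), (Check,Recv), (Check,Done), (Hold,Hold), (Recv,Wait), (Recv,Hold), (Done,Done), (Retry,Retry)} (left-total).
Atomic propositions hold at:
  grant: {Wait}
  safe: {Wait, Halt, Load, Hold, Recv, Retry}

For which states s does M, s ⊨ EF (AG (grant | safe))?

{Wait, Halt, Load, Check, Hold, Recv, Retry}

Sat(grant | safe) = {Wait, Halt, Load, Hold, Recv, Retry}
AG (grant | safe): greatest fixpoint, start Z0 = {Wait, Halt, Load, Hold, Recv, Retry}, keep only states in Sat with every successor in Z. Already a fixed point.
Sat(AG (grant | safe)) = {Wait, Halt, Load, Hold, Recv, Retry}
EF (AG (grant | safe)): least fixpoint, start Z0 = {Wait, Halt, Load, Hold, Recv, Retry}, add states with some successor in Z. Z1 = {Wait, Halt, Load, Check, Hold, Recv, Retry}; fixed.
Sat(EF (AG (grant | safe))) = {Wait, Halt, Load, Check, Hold, Recv, Retry}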